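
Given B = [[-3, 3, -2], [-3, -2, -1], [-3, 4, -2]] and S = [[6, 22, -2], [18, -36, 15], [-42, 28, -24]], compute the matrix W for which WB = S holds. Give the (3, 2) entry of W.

Since B sits to the right of W, W = SB⁻¹.
det B = 3, so B⁻¹ = [[8/3, -2/3, -7/3], [-1, 0, 1], [-6, 1, 5]].
W = SB⁻¹ = [[6, 22, -2], [18, -36, 15], [-42, 28, -24]] · [[8/3, -2/3, -7/3], [-1, 0, 1], [-6, 1, 5]] = [[6, -6, -2], [-6, 3, -3], [4, 4, 6]].

4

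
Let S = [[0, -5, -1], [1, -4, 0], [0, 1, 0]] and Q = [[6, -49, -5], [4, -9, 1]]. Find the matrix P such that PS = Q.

Right-multiplying both sides by S⁻¹ gives P = QS⁻¹.
det S = -1; the adjugate gives S⁻¹ = [[0, 1, 4], [0, 0, 1], [-1, 0, -5]].
P = QS⁻¹ = [[6, -49, -5], [4, -9, 1]] · [[0, 1, 4], [0, 0, 1], [-1, 0, -5]] = [[5, 6, 0], [-1, 4, 2]].

P = [[5, 6, 0], [-1, 4, 2]]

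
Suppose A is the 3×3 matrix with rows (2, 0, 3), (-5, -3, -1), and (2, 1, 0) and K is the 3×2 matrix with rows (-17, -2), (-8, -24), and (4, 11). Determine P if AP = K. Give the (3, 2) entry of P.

Left-multiplying both sides by A⁻¹ gives P = A⁻¹K.
det A = 5, so A⁻¹ = [[1/5, 3/5, 9/5], [-2/5, -6/5, -13/5], [1/5, -2/5, -6/5]].
P = A⁻¹K = [[1/5, 3/5, 9/5], [-2/5, -6/5, -13/5], [1/5, -2/5, -6/5]] · [[-17, -2], [-8, -24], [4, 11]] = [[-1, 5], [6, 1], [-5, -4]].

-4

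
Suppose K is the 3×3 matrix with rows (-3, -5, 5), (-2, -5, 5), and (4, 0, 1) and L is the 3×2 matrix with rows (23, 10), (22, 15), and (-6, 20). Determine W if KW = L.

K is on the left of W, so left-multiply by K⁻¹: W = K⁻¹L.
det K = 5, so K⁻¹ = [[-1, 1, 0], [22/5, -23/5, 1], [4, -4, 1]].
W = K⁻¹L = [[-1, 1, 0], [22/5, -23/5, 1], [4, -4, 1]] · [[23, 10], [22, 15], [-6, 20]] = [[-1, 5], [-6, -5], [-2, 0]].

W = [[-1, 5], [-6, -5], [-2, 0]]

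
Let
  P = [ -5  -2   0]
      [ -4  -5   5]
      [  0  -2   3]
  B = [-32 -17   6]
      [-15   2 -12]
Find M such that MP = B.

M = [[4, 3, -3], [3, 0, -4]]

P is on the right of M, so right-multiply by P⁻¹: M = BP⁻¹.
det P = 1; the adjugate gives P⁻¹ = [[-5, 6, -10], [12, -15, 25], [8, -10, 17]].
M = BP⁻¹ = [[-32, -17, 6], [-15, 2, -12]] · [[-5, 6, -10], [12, -15, 25], [8, -10, 17]] = [[4, 3, -3], [3, 0, -4]].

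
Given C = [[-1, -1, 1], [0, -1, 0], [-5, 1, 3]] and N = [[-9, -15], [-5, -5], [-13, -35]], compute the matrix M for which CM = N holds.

Left-multiplying both sides by C⁻¹ gives M = C⁻¹N.
det C = -2, so C⁻¹ = [[3/2, -2, -1/2], [0, -1, 0], [5/2, -3, -1/2]].
M = C⁻¹N = [[3/2, -2, -1/2], [0, -1, 0], [5/2, -3, -1/2]] · [[-9, -15], [-5, -5], [-13, -35]] = [[3, 5], [5, 5], [-1, -5]].

M = [[3, 5], [5, 5], [-1, -5]]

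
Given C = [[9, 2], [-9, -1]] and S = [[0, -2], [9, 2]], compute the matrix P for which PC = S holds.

Right-multiplying both sides by C⁻¹ gives P = SC⁻¹.
C has determinant 9; C⁻¹ = [[-1/9, -2/9], [1, 1]].
P = SC⁻¹ = [[0, -2], [9, 2]] · [[-1/9, -2/9], [1, 1]] = [[-2, -2], [1, 0]].

P = [[-2, -2], [1, 0]]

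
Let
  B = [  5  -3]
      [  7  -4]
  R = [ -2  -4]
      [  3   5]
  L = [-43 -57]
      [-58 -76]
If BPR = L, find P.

P = [[-5, -4], [-1, 3]]

Isolating P: multiply by B⁻¹ from the left and R⁻¹ from the right, so P = B⁻¹LR⁻¹.
B has determinant 1; B⁻¹ = [[-4, 3], [-7, 5]].
det R = 2; the adjugate gives R⁻¹ = [[5/2, 2], [-3/2, -1]].
B⁻¹L = [[-2, 0], [11, 19]].
P = (B⁻¹L)R⁻¹ = [[-5, -4], [-1, 3]].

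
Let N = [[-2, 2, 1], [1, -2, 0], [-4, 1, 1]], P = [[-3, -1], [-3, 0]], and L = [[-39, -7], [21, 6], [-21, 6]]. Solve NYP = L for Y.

Y = [[4, -3], [5, -1], [5, 2]]

Left-multiply by N⁻¹ and right-multiply by P⁻¹: Y = N⁻¹LP⁻¹.
det N = -5, so N⁻¹ = [[2/5, 1/5, -2/5], [1/5, -2/5, -1/5], [7/5, 6/5, -2/5]].
P has determinant -3; P⁻¹ = [[0, -1/3], [-1, 1]].
N⁻¹L = [[-3, -4], [-12, -5], [-21, -5]].
Y = (N⁻¹L)P⁻¹ = [[4, -3], [5, -1], [5, 2]].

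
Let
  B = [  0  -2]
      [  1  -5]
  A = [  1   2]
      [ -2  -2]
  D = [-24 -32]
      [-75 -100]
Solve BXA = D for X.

X = [[-5, 5], [4, -4]]

Isolating X: multiply by B⁻¹ from the left and A⁻¹ from the right, so X = B⁻¹DA⁻¹.
det B = 2; the adjugate gives B⁻¹ = [[-5/2, 1], [-1/2, 0]].
det A = 2; the adjugate gives A⁻¹ = [[-1, -1], [1, 1/2]].
B⁻¹D = [[-15, -20], [12, 16]].
X = (B⁻¹D)A⁻¹ = [[-5, 5], [4, -4]].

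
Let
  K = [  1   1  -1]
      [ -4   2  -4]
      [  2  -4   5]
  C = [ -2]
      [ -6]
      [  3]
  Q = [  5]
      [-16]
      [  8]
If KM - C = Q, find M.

M = [[3], [5], [5]]

KM = Q + C = [[3], [-22], [11]].
Left-multiplying both sides by K⁻¹ gives M = K⁻¹(Q + C).
det K = -6; the adjugate gives K⁻¹ = [[1, 1/6, 1/3], [-2, -7/6, -4/3], [-2, -1, -1]].
M = K⁻¹(Q + C) = [[3], [5], [5]].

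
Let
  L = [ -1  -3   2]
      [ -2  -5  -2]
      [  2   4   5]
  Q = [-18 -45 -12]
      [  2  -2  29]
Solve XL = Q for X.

Right-multiplying both sides by L⁻¹ gives X = QL⁻¹.
L has determinant 3; L⁻¹ = [[-17/3, 23/3, 16/3], [2, -3, -2], [2/3, -2/3, -1/3]].
X = QL⁻¹ = [[-18, -45, -12], [2, -2, 29]] · [[-17/3, 23/3, 16/3], [2, -3, -2], [2/3, -2/3, -1/3]] = [[4, 5, -2], [4, 2, 5]].

X = [[4, 5, -2], [4, 2, 5]]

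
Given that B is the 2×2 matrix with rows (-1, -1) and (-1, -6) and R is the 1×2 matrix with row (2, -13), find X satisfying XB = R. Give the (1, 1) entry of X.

Right-multiplying both sides by B⁻¹ gives X = RB⁻¹.
det B = 5, so B⁻¹ = [[-6/5, 1/5], [1/5, -1/5]].
X = RB⁻¹ = [[2, -13]] · [[-6/5, 1/5], [1/5, -1/5]] = [[-5, 3]].

-5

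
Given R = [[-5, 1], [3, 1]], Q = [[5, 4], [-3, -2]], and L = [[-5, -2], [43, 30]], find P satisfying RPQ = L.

P = R⁻¹LQ⁻¹ (apply R⁻¹ on the left and Q⁻¹ on the right).
det R = -8; the adjugate gives R⁻¹ = [[-1/8, 1/8], [3/8, 5/8]].
det Q = 2; the adjugate gives Q⁻¹ = [[-1, -2], [3/2, 5/2]].
R⁻¹L = [[6, 4], [25, 18]].
P = (R⁻¹L)Q⁻¹ = [[0, -2], [2, -5]].

P = [[0, -2], [2, -5]]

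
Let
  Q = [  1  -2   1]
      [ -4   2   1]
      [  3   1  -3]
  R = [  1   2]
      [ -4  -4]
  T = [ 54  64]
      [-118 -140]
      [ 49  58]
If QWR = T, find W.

Left-multiply by Q⁻¹ and right-multiply by R⁻¹: W = Q⁻¹TR⁻¹.
det Q = 1; the adjugate gives Q⁻¹ = [[-7, -5, -4], [-9, -6, -5], [-10, -7, -6]].
R has determinant 4; R⁻¹ = [[-1, -1/2], [1, 1/4]].
Q⁻¹T = [[16, 20], [-23, -26], [-8, -8]].
W = (Q⁻¹T)R⁻¹ = [[4, -3], [-3, 5], [0, 2]].

W = [[4, -3], [-3, 5], [0, 2]]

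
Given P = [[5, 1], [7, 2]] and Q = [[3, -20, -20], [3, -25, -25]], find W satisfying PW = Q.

W = [[1, -5, -5], [-2, 5, 5]]

Since P multiplies W on the left, W = P⁻¹Q.
P has determinant 3; P⁻¹ = [[2/3, -1/3], [-7/3, 5/3]].
W = P⁻¹Q = [[2/3, -1/3], [-7/3, 5/3]] · [[3, -20, -20], [3, -25, -25]] = [[1, -5, -5], [-2, 5, 5]].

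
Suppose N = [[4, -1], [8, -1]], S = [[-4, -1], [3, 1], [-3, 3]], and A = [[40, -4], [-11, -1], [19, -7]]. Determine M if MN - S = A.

M = [[1, 4], [2, -2], [4, 0]]

MN = A + S = [[36, -5], [-8, 0], [16, -4]].
N is on the right of M, so right-multiply by N⁻¹: M = (A + S)N⁻¹.
det N = 4; the adjugate gives N⁻¹ = [[-1/4, 1/4], [-2, 1]].
M = (A + S)N⁻¹ = [[1, 4], [2, -2], [4, 0]].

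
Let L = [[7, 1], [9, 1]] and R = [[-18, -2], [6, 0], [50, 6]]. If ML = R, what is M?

M = [[0, -2], [-3, 3], [2, 4]]

Right-multiplying both sides by L⁻¹ gives M = RL⁻¹.
det L = -2, so L⁻¹ = [[-1/2, 1/2], [9/2, -7/2]].
M = RL⁻¹ = [[-18, -2], [6, 0], [50, 6]] · [[-1/2, 1/2], [9/2, -7/2]] = [[0, -2], [-3, 3], [2, 4]].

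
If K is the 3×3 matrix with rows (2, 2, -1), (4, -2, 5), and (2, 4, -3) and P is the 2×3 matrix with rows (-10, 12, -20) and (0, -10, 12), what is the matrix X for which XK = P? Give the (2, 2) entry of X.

2

Since K sits to the right of X, X = PK⁻¹.
det K = -4; the adjugate gives K⁻¹ = [[7/2, -1/2, -2], [-11/2, 1, 7/2], [-5, 1, 3]].
X = PK⁻¹ = [[-10, 12, -20], [0, -10, 12]] · [[7/2, -1/2, -2], [-11/2, 1, 7/2], [-5, 1, 3]] = [[-1, -3, 2], [-5, 2, 1]].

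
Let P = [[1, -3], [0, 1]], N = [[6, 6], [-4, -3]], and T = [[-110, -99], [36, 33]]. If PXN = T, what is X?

X = [[1, 2], [4, -3]]

Left-multiply by P⁻¹ and right-multiply by N⁻¹: X = P⁻¹TN⁻¹.
det P = 1, so P⁻¹ = [[1, 3], [0, 1]].
det N = 6; the adjugate gives N⁻¹ = [[-1/2, -1], [2/3, 1]].
P⁻¹T = [[-2, 0], [36, 33]].
X = (P⁻¹T)N⁻¹ = [[1, 2], [4, -3]].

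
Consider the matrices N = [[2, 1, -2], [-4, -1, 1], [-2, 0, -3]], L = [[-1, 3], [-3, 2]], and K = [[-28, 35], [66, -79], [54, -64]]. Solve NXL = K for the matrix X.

X = [[3, 4], [5, 3], [2, 2]]

Isolating X: multiply by N⁻¹ from the left and L⁻¹ from the right, so X = N⁻¹KL⁻¹.
det N = -4; the adjugate gives N⁻¹ = [[-3/4, -3/4, 1/4], [7/2, 5/2, -3/2], [1/2, 1/2, -1/2]].
L has determinant 7; L⁻¹ = [[2/7, -3/7], [3/7, -1/7]].
N⁻¹K = [[-15, 17], [-14, 21], [-8, 10]].
X = (N⁻¹K)L⁻¹ = [[3, 4], [5, 3], [2, 2]].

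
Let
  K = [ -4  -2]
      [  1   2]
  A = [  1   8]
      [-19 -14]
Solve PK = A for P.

P = [[1, 5], [4, -3]]

Since K sits to the right of P, P = AK⁻¹.
K has determinant -6; K⁻¹ = [[-1/3, -1/3], [1/6, 2/3]].
P = AK⁻¹ = [[1, 8], [-19, -14]] · [[-1/3, -1/3], [1/6, 2/3]] = [[1, 5], [4, -3]].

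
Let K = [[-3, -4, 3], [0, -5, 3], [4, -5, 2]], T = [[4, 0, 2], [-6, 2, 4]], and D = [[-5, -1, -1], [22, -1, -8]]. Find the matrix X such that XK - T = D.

XK = D + T = [[-1, -1, 1], [16, 1, -4]].
Since K sits to the right of X, X = (D + T)K⁻¹.
det K = -3, so K⁻¹ = [[-5/3, 7/3, -1], [-4, 6, -3], [-20/3, 31/3, -5]].
X = (D + T)K⁻¹ = [[-1, 2, -1], [-4, 2, 1]].

X = [[-1, 2, -1], [-4, 2, 1]]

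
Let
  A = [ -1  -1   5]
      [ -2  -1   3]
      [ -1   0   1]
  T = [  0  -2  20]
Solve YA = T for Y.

Since A sits to the right of Y, Y = TA⁻¹.
det A = -3; the adjugate gives A⁻¹ = [[1/3, -1/3, -2/3], [1/3, -4/3, 7/3], [1/3, -1/3, 1/3]].
Y = TA⁻¹ = [[0, -2, 20]] · [[1/3, -1/3, -2/3], [1/3, -4/3, 7/3], [1/3, -1/3, 1/3]] = [[6, -4, 2]].

Y = [[6, -4, 2]]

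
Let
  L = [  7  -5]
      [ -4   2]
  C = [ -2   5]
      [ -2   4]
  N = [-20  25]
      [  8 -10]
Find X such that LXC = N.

X = [[0, 0], [3, -5]]

X = L⁻¹NC⁻¹ (apply L⁻¹ on the left and C⁻¹ on the right).
det L = -6, so L⁻¹ = [[-1/3, -5/6], [-2/3, -7/6]].
det C = 2; the adjugate gives C⁻¹ = [[2, -5/2], [1, -1]].
L⁻¹N = [[0, 0], [4, -5]].
X = (L⁻¹N)C⁻¹ = [[0, 0], [3, -5]].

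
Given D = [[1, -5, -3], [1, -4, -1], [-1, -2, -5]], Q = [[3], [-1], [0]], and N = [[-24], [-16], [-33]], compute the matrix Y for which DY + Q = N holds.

DY = N − Q = [[-27], [-15], [-33]].
Since D multiplies Y on the left, Y = D⁻¹(N − Q).
det D = 6, so D⁻¹ = [[3, -19/6, -7/6], [1, -4/3, -1/3], [-1, 7/6, 1/6]].
Y = D⁻¹(N − Q) = [[5], [4], [4]].

Y = [[5], [4], [4]]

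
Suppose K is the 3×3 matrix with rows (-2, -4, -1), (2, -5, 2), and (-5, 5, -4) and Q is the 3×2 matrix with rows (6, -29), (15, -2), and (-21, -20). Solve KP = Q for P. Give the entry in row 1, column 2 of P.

4

Since K multiplies P on the left, P = K⁻¹Q.
det K = 3, so K⁻¹ = [[10/3, -7, -13/3], [-2/3, 1, 2/3], [-5, 10, 6]].
P = K⁻¹Q = [[10/3, -7, -13/3], [-2/3, 1, 2/3], [-5, 10, 6]] · [[6, -29], [15, -2], [-21, -20]] = [[6, 4], [-3, 4], [-6, 5]].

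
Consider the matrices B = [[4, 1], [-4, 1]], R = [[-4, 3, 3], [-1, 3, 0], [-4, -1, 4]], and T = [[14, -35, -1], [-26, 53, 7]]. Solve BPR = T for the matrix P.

Isolating P: multiply by B⁻¹ from the left and R⁻¹ from the right, so P = B⁻¹TR⁻¹.
det B = 8, so B⁻¹ = [[1/8, -1/8], [1/2, 1/2]].
det R = 3; the adjugate gives R⁻¹ = [[4, -5, -3], [4/3, -4/3, -1], [13/3, -16/3, -3]].
B⁻¹T = [[5, -11, -1], [-6, 9, 3]].
P = (B⁻¹T)R⁻¹ = [[1, -5, -1], [1, 2, 0]].

P = [[1, -5, -1], [1, 2, 0]]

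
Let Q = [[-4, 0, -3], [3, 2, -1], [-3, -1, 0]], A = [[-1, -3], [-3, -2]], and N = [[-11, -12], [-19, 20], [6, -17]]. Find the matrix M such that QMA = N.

M = [[-2, 0], [-3, 5], [2, -1]]

M = Q⁻¹NA⁻¹ (apply Q⁻¹ on the left and A⁻¹ on the right).
Q has determinant -5; Q⁻¹ = [[1/5, -3/5, -6/5], [-3/5, 9/5, 13/5], [-3/5, 4/5, 8/5]].
det A = -7; the adjugate gives A⁻¹ = [[2/7, -3/7], [-3/7, 1/7]].
Q⁻¹N = [[2, 6], [-12, -1], [1, -4]].
M = (Q⁻¹N)A⁻¹ = [[-2, 0], [-3, 5], [2, -1]].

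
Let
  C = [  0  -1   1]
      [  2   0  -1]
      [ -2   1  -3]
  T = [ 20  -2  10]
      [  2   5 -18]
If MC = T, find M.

Right-multiplying both sides by C⁻¹ gives M = TC⁻¹.
det C = -6; the adjugate gives C⁻¹ = [[-1/6, 1/3, -1/6], [-4/3, -1/3, -1/3], [-1/3, -1/3, -1/3]].
M = TC⁻¹ = [[20, -2, 10], [2, 5, -18]] · [[-1/6, 1/3, -1/6], [-4/3, -1/3, -1/3], [-1/3, -1/3, -1/3]] = [[-4, 4, -6], [-1, 5, 4]].

M = [[-4, 4, -6], [-1, 5, 4]]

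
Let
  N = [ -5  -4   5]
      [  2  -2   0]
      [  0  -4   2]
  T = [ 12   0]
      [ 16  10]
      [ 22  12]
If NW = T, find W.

Left-multiplying both sides by N⁻¹ gives W = N⁻¹T.
N has determinant -4; N⁻¹ = [[1, 3, -5/2], [1, 5/2, -5/2], [2, 5, -9/2]].
W = N⁻¹T = [[1, 3, -5/2], [1, 5/2, -5/2], [2, 5, -9/2]] · [[12, 0], [16, 10], [22, 12]] = [[5, 0], [-3, -5], [5, -4]].

W = [[5, 0], [-3, -5], [5, -4]]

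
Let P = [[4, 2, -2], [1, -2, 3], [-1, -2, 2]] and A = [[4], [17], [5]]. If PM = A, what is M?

M = [[3], [2], [6]]

Since P multiplies M on the left, M = P⁻¹A.
det P = 6, so P⁻¹ = [[1/3, 0, 1/3], [-5/6, 1, -7/3], [-2/3, 1, -5/3]].
M = P⁻¹A = [[1/3, 0, 1/3], [-5/6, 1, -7/3], [-2/3, 1, -5/3]] · [[4], [17], [5]] = [[3], [2], [6]].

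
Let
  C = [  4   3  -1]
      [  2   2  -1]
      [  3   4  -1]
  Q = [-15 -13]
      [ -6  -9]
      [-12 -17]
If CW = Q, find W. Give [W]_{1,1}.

-4

C is on the left of W, so left-multiply by C⁻¹: W = C⁻¹Q.
det C = 3, so C⁻¹ = [[2/3, -1/3, -1/3], [-1/3, -1/3, 2/3], [2/3, -7/3, 2/3]].
W = C⁻¹Q = [[2/3, -1/3, -1/3], [-1/3, -1/3, 2/3], [2/3, -7/3, 2/3]] · [[-15, -13], [-6, -9], [-12, -17]] = [[-4, 0], [-1, -4], [-4, 1]].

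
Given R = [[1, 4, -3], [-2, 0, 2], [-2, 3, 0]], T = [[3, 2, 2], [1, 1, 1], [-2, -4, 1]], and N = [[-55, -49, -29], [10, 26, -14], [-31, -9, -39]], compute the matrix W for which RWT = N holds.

W = [[-1, 5, 0], [-4, -1, -2], [-1, 2, -4]]

Left-multiply by R⁻¹ and right-multiply by T⁻¹: W = R⁻¹NT⁻¹.
det R = -4, so R⁻¹ = [[3/2, 9/4, -2], [1, 3/2, -1], [3/2, 11/4, -2]].
det T = 5; the adjugate gives T⁻¹ = [[1, -2, 0], [-3/5, 7/5, -1/5], [-2/5, 8/5, 1/5]].
R⁻¹N = [[2, 3, 3], [-9, -1, -11], [7, 16, -4]].
W = (R⁻¹N)T⁻¹ = [[-1, 5, 0], [-4, -1, -2], [-1, 2, -4]].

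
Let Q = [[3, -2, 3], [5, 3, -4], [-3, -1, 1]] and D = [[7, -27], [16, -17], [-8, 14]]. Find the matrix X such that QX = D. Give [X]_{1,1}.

Q is on the left of X, so left-multiply by Q⁻¹: X = Q⁻¹D.
det Q = -5, so Q⁻¹ = [[1/5, 1/5, 1/5], [-7/5, -12/5, -27/5], [-4/5, -9/5, -19/5]].
X = Q⁻¹D = [[1/5, 1/5, 1/5], [-7/5, -12/5, -27/5], [-4/5, -9/5, -19/5]] · [[7, -27], [16, -17], [-8, 14]] = [[3, -6], [-5, 3], [-4, -1]].

3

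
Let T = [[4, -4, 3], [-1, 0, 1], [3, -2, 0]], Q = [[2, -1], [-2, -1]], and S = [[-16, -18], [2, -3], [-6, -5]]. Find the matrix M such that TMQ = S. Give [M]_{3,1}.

-1

M = T⁻¹SQ⁻¹ (apply T⁻¹ on the left and Q⁻¹ on the right).
T has determinant 2; T⁻¹ = [[1, -3, -2], [3/2, -9/2, -7/2], [1, -2, -2]].
Q has determinant -4; Q⁻¹ = [[1/4, -1/4], [-1/2, -1/2]].
T⁻¹S = [[-10, 1], [-12, 4], [-8, -2]].
M = (T⁻¹S)Q⁻¹ = [[-3, 2], [-5, 1], [-1, 3]].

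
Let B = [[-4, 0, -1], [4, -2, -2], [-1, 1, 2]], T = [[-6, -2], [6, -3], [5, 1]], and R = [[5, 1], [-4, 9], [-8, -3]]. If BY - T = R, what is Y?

Y = [[1, 0], [4, -4], [-3, 1]]

BY = R + T = [[-1, -1], [2, 6], [-3, -2]].
Left-multiplying both sides by B⁻¹ gives Y = B⁻¹(R + T).
det B = 6, so B⁻¹ = [[-1/3, -1/6, -1/3], [-1, -3/2, -2], [1/3, 2/3, 4/3]].
Y = B⁻¹(R + T) = [[1, 0], [4, -4], [-3, 1]].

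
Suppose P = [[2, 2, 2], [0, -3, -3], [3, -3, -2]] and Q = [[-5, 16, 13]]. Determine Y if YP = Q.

Y = [[2, -1, -3]]

Since P sits to the right of Y, Y = QP⁻¹.
P has determinant -6; P⁻¹ = [[1/2, 1/3, 0], [3/2, 5/3, -1], [-3/2, -2, 1]].
Y = QP⁻¹ = [[-5, 16, 13]] · [[1/2, 1/3, 0], [3/2, 5/3, -1], [-3/2, -2, 1]] = [[2, -1, -3]].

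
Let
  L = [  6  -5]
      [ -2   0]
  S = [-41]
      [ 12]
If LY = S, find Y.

Y = [[-6], [1]]

Since L multiplies Y on the left, Y = L⁻¹S.
det L = -10, so L⁻¹ = [[0, -1/2], [-1/5, -3/5]].
Y = L⁻¹S = [[0, -1/2], [-1/5, -3/5]] · [[-41], [12]] = [[-6], [1]].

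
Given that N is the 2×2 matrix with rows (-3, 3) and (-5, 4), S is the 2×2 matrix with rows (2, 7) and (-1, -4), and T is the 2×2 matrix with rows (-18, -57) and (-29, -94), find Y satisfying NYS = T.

Y = [[2, -1], [-3, -5]]

Y = N⁻¹TS⁻¹ (apply N⁻¹ on the left and S⁻¹ on the right).
det N = 3, so N⁻¹ = [[4/3, -1], [5/3, -1]].
det S = -1; the adjugate gives S⁻¹ = [[4, 7], [-1, -2]].
N⁻¹T = [[5, 18], [-1, -1]].
Y = (N⁻¹T)S⁻¹ = [[2, -1], [-3, -5]].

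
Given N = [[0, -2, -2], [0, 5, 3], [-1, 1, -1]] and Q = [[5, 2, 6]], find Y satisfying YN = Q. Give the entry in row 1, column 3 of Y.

Right-multiplying both sides by N⁻¹ gives Y = QN⁻¹.
det N = -4; the adjugate gives N⁻¹ = [[2, 1, -1], [3/4, 1/2, 0], [-5/4, -1/2, 0]].
Y = QN⁻¹ = [[5, 2, 6]] · [[2, 1, -1], [3/4, 1/2, 0], [-5/4, -1/2, 0]] = [[4, 3, -5]].

-5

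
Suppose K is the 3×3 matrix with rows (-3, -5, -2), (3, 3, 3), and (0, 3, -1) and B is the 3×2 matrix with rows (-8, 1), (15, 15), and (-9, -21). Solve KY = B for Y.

Y = [[4, 4], [-2, -5], [3, 6]]

K is on the left of Y, so left-multiply by K⁻¹: Y = K⁻¹B.
det K = 3, so K⁻¹ = [[-4, -11/3, -3], [1, 1, 1], [3, 3, 2]].
Y = K⁻¹B = [[-4, -11/3, -3], [1, 1, 1], [3, 3, 2]] · [[-8, 1], [15, 15], [-9, -21]] = [[4, 4], [-2, -5], [3, 6]].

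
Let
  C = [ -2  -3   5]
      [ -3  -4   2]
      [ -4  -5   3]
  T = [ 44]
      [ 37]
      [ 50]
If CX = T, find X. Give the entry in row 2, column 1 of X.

-3

C is on the left of X, so left-multiply by C⁻¹: X = C⁻¹T.
C has determinant -4; C⁻¹ = [[1/2, 4, -7/2], [-1/4, -7/2, 11/4], [1/4, -1/2, 1/4]].
X = C⁻¹T = [[1/2, 4, -7/2], [-1/4, -7/2, 11/4], [1/4, -1/2, 1/4]] · [[44], [37], [50]] = [[-5], [-3], [5]].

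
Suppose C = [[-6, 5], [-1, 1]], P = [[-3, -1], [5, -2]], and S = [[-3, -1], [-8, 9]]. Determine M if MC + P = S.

MC = S − P = [[0, 0], [-13, 11]].
Since C sits to the right of M, M = (S − P)C⁻¹.
det C = -1; the adjugate gives C⁻¹ = [[-1, 5], [-1, 6]].
M = (S − P)C⁻¹ = [[0, 0], [2, 1]].

M = [[0, 0], [2, 1]]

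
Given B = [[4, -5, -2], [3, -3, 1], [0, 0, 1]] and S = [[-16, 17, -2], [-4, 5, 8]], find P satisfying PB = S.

Since B sits to the right of P, P = SB⁻¹.
det B = 3; the adjugate gives B⁻¹ = [[-1, 5/3, -11/3], [-1, 4/3, -10/3], [0, 0, 1]].
P = SB⁻¹ = [[-16, 17, -2], [-4, 5, 8]] · [[-1, 5/3, -11/3], [-1, 4/3, -10/3], [0, 0, 1]] = [[-1, -4, 0], [-1, 0, 6]].

P = [[-1, -4, 0], [-1, 0, 6]]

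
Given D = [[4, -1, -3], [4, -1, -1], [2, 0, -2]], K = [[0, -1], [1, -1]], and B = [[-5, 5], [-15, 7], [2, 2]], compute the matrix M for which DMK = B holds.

M = [[2, -4], [-4, 4], [4, -5]]

Isolating M: multiply by D⁻¹ from the left and K⁻¹ from the right, so M = D⁻¹BK⁻¹.
det D = -4, so D⁻¹ = [[-1/2, 1/2, 1/2], [-3/2, 1/2, 2], [-1/2, 1/2, 0]].
det K = 1; the adjugate gives K⁻¹ = [[-1, 1], [-1, 0]].
D⁻¹B = [[-4, 2], [4, 0], [-5, 1]].
M = (D⁻¹B)K⁻¹ = [[2, -4], [-4, 4], [4, -5]].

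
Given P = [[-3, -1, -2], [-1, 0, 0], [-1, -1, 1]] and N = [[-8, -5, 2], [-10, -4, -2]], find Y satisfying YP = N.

Since P sits to the right of Y, Y = NP⁻¹.
det P = -3; the adjugate gives P⁻¹ = [[0, -1, 0], [-1/3, 5/3, -2/3], [-1/3, 2/3, 1/3]].
Y = NP⁻¹ = [[-8, -5, 2], [-10, -4, -2]] · [[0, -1, 0], [-1/3, 5/3, -2/3], [-1/3, 2/3, 1/3]] = [[1, 1, 4], [2, 2, 2]].

Y = [[1, 1, 4], [2, 2, 2]]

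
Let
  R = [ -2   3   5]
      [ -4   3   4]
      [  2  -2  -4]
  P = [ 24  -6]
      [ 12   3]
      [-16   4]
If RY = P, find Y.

Left-multiplying both sides by R⁻¹ gives Y = R⁻¹P.
det R = -6, so R⁻¹ = [[2/3, -1/3, 1/2], [4/3, 1/3, 2], [-1/3, -1/3, -1]].
Y = R⁻¹P = [[2/3, -1/3, 1/2], [4/3, 1/3, 2], [-1/3, -1/3, -1]] · [[24, -6], [12, 3], [-16, 4]] = [[4, -3], [4, 1], [4, -3]].

Y = [[4, -3], [4, 1], [4, -3]]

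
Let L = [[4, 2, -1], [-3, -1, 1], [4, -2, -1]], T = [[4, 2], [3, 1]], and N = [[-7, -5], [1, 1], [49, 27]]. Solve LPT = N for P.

P = [[2, 0], [-5, 2], [2, 1]]

P = L⁻¹NT⁻¹ (apply L⁻¹ on the left and T⁻¹ on the right).
det L = 4, so L⁻¹ = [[3/4, 1, 1/4], [1/4, 0, -1/4], [5/2, 4, 1/2]].
T has determinant -2; T⁻¹ = [[-1/2, 1], [3/2, -2]].
L⁻¹N = [[8, 4], [-14, -8], [11, 5]].
P = (L⁻¹N)T⁻¹ = [[2, 0], [-5, 2], [2, 1]].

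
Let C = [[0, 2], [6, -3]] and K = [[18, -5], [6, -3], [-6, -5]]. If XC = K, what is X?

X = [[2, 3], [0, 1], [-4, -1]]

Since C sits to the right of X, X = KC⁻¹.
det C = -12, so C⁻¹ = [[1/4, 1/6], [1/2, 0]].
X = KC⁻¹ = [[18, -5], [6, -3], [-6, -5]] · [[1/4, 1/6], [1/2, 0]] = [[2, 3], [0, 1], [-4, -1]].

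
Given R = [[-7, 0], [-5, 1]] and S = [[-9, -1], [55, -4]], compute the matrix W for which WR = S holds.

W = [[2, -1], [-5, -4]]

Right-multiplying both sides by R⁻¹ gives W = SR⁻¹.
R has determinant -7; R⁻¹ = [[-1/7, 0], [-5/7, 1]].
W = SR⁻¹ = [[-9, -1], [55, -4]] · [[-1/7, 0], [-5/7, 1]] = [[2, -1], [-5, -4]].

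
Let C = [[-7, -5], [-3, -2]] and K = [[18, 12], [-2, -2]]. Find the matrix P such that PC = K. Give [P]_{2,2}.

Right-multiplying both sides by C⁻¹ gives P = KC⁻¹.
C has determinant -1; C⁻¹ = [[2, -5], [-3, 7]].
P = KC⁻¹ = [[18, 12], [-2, -2]] · [[2, -5], [-3, 7]] = [[0, -6], [2, -4]].

-4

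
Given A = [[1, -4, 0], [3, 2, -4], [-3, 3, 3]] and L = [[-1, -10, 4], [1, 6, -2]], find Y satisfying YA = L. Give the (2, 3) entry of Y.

2

Since A sits to the right of Y, Y = LA⁻¹.
det A = 6; the adjugate gives A⁻¹ = [[3, 2, 8/3], [1/2, 1/2, 2/3], [5/2, 3/2, 7/3]].
Y = LA⁻¹ = [[-1, -10, 4], [1, 6, -2]] · [[3, 2, 8/3], [1/2, 1/2, 2/3], [5/2, 3/2, 7/3]] = [[2, -1, 0], [1, 2, 2]].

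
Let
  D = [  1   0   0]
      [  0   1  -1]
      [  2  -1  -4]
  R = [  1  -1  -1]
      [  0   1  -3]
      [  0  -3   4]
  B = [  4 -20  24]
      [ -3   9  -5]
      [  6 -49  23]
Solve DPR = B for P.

P = D⁻¹BR⁻¹ (apply D⁻¹ on the left and R⁻¹ on the right).
D has determinant -5; D⁻¹ = [[1, 0, 0], [2/5, 4/5, -1/5], [2/5, -1/5, -1/5]].
R has determinant -5; R⁻¹ = [[1, -7/5, -4/5], [0, -4/5, -3/5], [0, -3/5, -1/5]].
D⁻¹B = [[4, -20, 24], [-2, 9, 1], [1, 0, 6]].
P = (D⁻¹B)R⁻¹ = [[4, -4, 4], [-2, -5, -4], [1, -5, -2]].

P = [[4, -4, 4], [-2, -5, -4], [1, -5, -2]]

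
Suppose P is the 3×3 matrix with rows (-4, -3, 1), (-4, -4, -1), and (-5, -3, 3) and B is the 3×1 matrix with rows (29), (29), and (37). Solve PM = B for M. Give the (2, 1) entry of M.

P is on the left of M, so left-multiply by P⁻¹: M = P⁻¹B.
det P = 1, so P⁻¹ = [[-15, 6, 7], [17, -7, -8], [-8, 3, 4]].
M = P⁻¹B = [[-15, 6, 7], [17, -7, -8], [-8, 3, 4]] · [[29], [29], [37]] = [[-2], [-6], [3]].

-6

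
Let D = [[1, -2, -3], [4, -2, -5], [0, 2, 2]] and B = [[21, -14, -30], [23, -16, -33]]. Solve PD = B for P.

D is on the right of P, so right-multiply by D⁻¹: P = BD⁻¹.
det D = -2; the adjugate gives D⁻¹ = [[-3, 1, -2], [4, -1, 7/2], [-4, 1, -3]].
P = BD⁻¹ = [[21, -14, -30], [23, -16, -33]] · [[-3, 1, -2], [4, -1, 7/2], [-4, 1, -3]] = [[1, 5, -1], [-1, 6, -3]].

P = [[1, 5, -1], [-1, 6, -3]]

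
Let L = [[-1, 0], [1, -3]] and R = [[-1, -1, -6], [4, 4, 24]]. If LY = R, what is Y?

Y = [[1, 1, 6], [-1, -1, -6]]

L is on the left of Y, so left-multiply by L⁻¹: Y = L⁻¹R.
L has determinant 3; L⁻¹ = [[-1, 0], [-1/3, -1/3]].
Y = L⁻¹R = [[-1, 0], [-1/3, -1/3]] · [[-1, -1, -6], [4, 4, 24]] = [[1, 1, 6], [-1, -1, -6]].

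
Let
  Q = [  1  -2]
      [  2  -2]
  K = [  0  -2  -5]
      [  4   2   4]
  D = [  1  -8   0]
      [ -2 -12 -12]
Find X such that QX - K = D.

QX = D + K = [[1, -10, -5], [2, -10, -8]].
Q is on the left of X, so left-multiply by Q⁻¹: X = Q⁻¹(D + K).
det Q = 2, so Q⁻¹ = [[-1, 1], [-1, 1/2]].
X = Q⁻¹(D + K) = [[1, 0, -3], [0, 5, 1]].

X = [[1, 0, -3], [0, 5, 1]]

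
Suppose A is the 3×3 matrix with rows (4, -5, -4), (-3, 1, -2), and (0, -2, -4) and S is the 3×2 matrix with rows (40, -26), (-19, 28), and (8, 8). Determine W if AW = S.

Since A multiplies W on the left, W = A⁻¹S.
det A = 4, so A⁻¹ = [[-2, -3, 7/2], [-3, -4, 5], [3/2, 2, -11/4]].
W = A⁻¹S = [[-2, -3, 7/2], [-3, -4, 5], [3/2, 2, -11/4]] · [[40, -26], [-19, 28], [8, 8]] = [[5, -4], [-4, 6], [0, -5]].

W = [[5, -4], [-4, 6], [0, -5]]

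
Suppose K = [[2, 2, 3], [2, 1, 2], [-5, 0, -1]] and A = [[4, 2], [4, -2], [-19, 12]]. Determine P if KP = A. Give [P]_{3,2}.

Left-multiplying both sides by K⁻¹ gives P = K⁻¹A.
det K = -3; the adjugate gives K⁻¹ = [[1/3, -2/3, -1/3], [8/3, -13/3, -2/3], [-5/3, 10/3, 2/3]].
P = K⁻¹A = [[1/3, -2/3, -1/3], [8/3, -13/3, -2/3], [-5/3, 10/3, 2/3]] · [[4, 2], [4, -2], [-19, 12]] = [[5, -2], [6, 6], [-6, -2]].

-2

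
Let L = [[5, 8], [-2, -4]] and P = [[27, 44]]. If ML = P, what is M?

L is on the right of M, so right-multiply by L⁻¹: M = PL⁻¹.
L has determinant -4; L⁻¹ = [[1, 2], [-1/2, -5/4]].
M = PL⁻¹ = [[27, 44]] · [[1, 2], [-1/2, -5/4]] = [[5, -1]].

M = [[5, -1]]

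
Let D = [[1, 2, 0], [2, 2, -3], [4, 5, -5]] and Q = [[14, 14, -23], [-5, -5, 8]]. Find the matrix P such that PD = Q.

Since D sits to the right of P, P = QD⁻¹.
det D = 1; the adjugate gives D⁻¹ = [[5, 10, -6], [-2, -5, 3], [2, 3, -2]].
P = QD⁻¹ = [[14, 14, -23], [-5, -5, 8]] · [[5, 10, -6], [-2, -5, 3], [2, 3, -2]] = [[-4, 1, 4], [1, -1, -1]].

P = [[-4, 1, 4], [1, -1, -1]]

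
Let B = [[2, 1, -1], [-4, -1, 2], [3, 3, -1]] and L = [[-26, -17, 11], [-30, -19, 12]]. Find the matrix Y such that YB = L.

B is on the right of Y, so right-multiply by B⁻¹: Y = LB⁻¹.
det B = 1; the adjugate gives B⁻¹ = [[-5, -2, 1], [2, 1, 0], [-9, -3, 2]].
Y = LB⁻¹ = [[-26, -17, 11], [-30, -19, 12]] · [[-5, -2, 1], [2, 1, 0], [-9, -3, 2]] = [[-3, 2, -4], [4, 5, -6]].

Y = [[-3, 2, -4], [4, 5, -6]]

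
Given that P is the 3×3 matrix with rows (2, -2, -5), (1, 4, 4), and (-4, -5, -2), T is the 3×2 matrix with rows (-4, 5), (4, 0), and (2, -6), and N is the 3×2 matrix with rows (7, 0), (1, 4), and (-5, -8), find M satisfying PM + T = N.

PM = N − T = [[11, -5], [-3, 4], [-7, -2]].
P is on the left of M, so left-multiply by P⁻¹: M = P⁻¹(N − T).
det P = -3; the adjugate gives P⁻¹ = [[-4, -7, -4], [14/3, 8, 13/3], [-11/3, -6, -10/3]].
M = P⁻¹(N − T) = [[5, 0], [-3, 0], [1, 1]].

M = [[5, 0], [-3, 0], [1, 1]]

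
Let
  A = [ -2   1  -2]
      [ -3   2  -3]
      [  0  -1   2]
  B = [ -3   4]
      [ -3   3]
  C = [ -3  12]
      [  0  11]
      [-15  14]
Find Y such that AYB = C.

Y = [[-4, 1], [-5, 2], [-3, 4]]

Y = A⁻¹CB⁻¹ (apply A⁻¹ on the left and B⁻¹ on the right).
det A = -2, so A⁻¹ = [[-1/2, 0, -1/2], [-3, 2, 0], [-3/2, 1, 1/2]].
det B = 3, so B⁻¹ = [[1, -4/3], [1, -1]].
A⁻¹C = [[9, -13], [9, -14], [-3, 0]].
Y = (A⁻¹C)B⁻¹ = [[-4, 1], [-5, 2], [-3, 4]].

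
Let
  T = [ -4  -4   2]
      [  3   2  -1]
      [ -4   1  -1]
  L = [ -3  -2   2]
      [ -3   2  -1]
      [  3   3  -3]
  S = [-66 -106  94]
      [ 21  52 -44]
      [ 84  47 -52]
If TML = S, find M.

Left-multiply by T⁻¹ and right-multiply by L⁻¹: M = T⁻¹SL⁻¹.
det T = -2, so T⁻¹ = [[1/2, 1, 0], [-7/2, -6, -1], [-11/2, -10, -2]].
det L = 3, so L⁻¹ = [[-1, 0, -2/3], [-4, 1, -3], [-5, 1, -4]].
T⁻¹S = [[-12, -1, 3], [21, 12, -13], [-15, -31, 27]].
M = (T⁻¹S)L⁻¹ = [[1, 2, -1], [-4, -1, 2], [4, -4, -5]].

M = [[1, 2, -1], [-4, -1, 2], [4, -4, -5]]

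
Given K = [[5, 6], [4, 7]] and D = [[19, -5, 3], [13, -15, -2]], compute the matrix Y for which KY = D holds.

Y = [[5, 5, 3], [-1, -5, -2]]

K is on the left of Y, so left-multiply by K⁻¹: Y = K⁻¹D.
det K = 11, so K⁻¹ = [[7/11, -6/11], [-4/11, 5/11]].
Y = K⁻¹D = [[7/11, -6/11], [-4/11, 5/11]] · [[19, -5, 3], [13, -15, -2]] = [[5, 5, 3], [-1, -5, -2]].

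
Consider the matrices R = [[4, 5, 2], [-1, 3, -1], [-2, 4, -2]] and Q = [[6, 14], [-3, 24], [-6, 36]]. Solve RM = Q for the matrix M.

M = [[0, -2], [0, 6], [3, -4]]

R is on the left of M, so left-multiply by R⁻¹: M = R⁻¹Q.
R has determinant -4; R⁻¹ = [[1/2, -9/2, 11/4], [0, 1, -1/2], [-1/2, 13/2, -17/4]].
M = R⁻¹Q = [[1/2, -9/2, 11/4], [0, 1, -1/2], [-1/2, 13/2, -17/4]] · [[6, 14], [-3, 24], [-6, 36]] = [[0, -2], [0, 6], [3, -4]].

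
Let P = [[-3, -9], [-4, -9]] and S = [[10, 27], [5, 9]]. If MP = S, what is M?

P is on the right of M, so right-multiply by P⁻¹: M = SP⁻¹.
det P = -9; the adjugate gives P⁻¹ = [[1, -1], [-4/9, 1/3]].
M = SP⁻¹ = [[10, 27], [5, 9]] · [[1, -1], [-4/9, 1/3]] = [[-2, -1], [1, -2]].

M = [[-2, -1], [1, -2]]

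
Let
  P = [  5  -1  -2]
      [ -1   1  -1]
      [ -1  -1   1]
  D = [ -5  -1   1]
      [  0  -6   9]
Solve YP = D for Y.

Y = [[0, 2, 3], [-1, -6, 1]]

P is on the right of Y, so right-multiply by P⁻¹: Y = DP⁻¹.
det P = -6; the adjugate gives P⁻¹ = [[0, -1/2, -1/2], [-1/3, -1/2, -7/6], [-1/3, -1, -2/3]].
Y = DP⁻¹ = [[-5, -1, 1], [0, -6, 9]] · [[0, -1/2, -1/2], [-1/3, -1/2, -7/6], [-1/3, -1, -2/3]] = [[0, 2, 3], [-1, -6, 1]].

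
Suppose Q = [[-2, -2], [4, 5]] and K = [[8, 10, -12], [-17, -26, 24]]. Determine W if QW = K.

W = [[-3, 1, 6], [-1, -6, 0]]

Q is on the left of W, so left-multiply by Q⁻¹: W = Q⁻¹K.
det Q = -2, so Q⁻¹ = [[-5/2, -1], [2, 1]].
W = Q⁻¹K = [[-5/2, -1], [2, 1]] · [[8, 10, -12], [-17, -26, 24]] = [[-3, 1, 6], [-1, -6, 0]].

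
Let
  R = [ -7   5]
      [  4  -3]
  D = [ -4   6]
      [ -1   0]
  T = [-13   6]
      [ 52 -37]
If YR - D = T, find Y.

Y = [[3, 1], [-5, 4]]

YR = T + D = [[-17, 12], [51, -37]].
Since R sits to the right of Y, Y = (T + D)R⁻¹.
det R = 1, so R⁻¹ = [[-3, -5], [-4, -7]].
Y = (T + D)R⁻¹ = [[3, 1], [-5, 4]].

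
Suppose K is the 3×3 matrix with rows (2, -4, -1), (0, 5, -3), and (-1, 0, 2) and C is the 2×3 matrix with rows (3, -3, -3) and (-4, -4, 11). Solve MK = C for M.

M = [[2, 1, 1], [1, 0, 6]]

K is on the right of M, so right-multiply by K⁻¹: M = CK⁻¹.
det K = 3; the adjugate gives K⁻¹ = [[10/3, 8/3, 17/3], [1, 1, 2], [5/3, 4/3, 10/3]].
M = CK⁻¹ = [[3, -3, -3], [-4, -4, 11]] · [[10/3, 8/3, 17/3], [1, 1, 2], [5/3, 4/3, 10/3]] = [[2, 1, 1], [1, 0, 6]].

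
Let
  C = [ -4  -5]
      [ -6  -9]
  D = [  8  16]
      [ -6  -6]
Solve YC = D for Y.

Right-multiplying both sides by C⁻¹ gives Y = DC⁻¹.
det C = 6, so C⁻¹ = [[-3/2, 5/6], [1, -2/3]].
Y = DC⁻¹ = [[8, 16], [-6, -6]] · [[-3/2, 5/6], [1, -2/3]] = [[4, -4], [3, -1]].

Y = [[4, -4], [3, -1]]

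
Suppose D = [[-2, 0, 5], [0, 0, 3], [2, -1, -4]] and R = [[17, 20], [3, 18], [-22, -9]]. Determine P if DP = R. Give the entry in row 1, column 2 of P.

5

Left-multiplying both sides by D⁻¹ gives P = D⁻¹R.
det D = -6; the adjugate gives D⁻¹ = [[-1/2, 5/6, 0], [-1, 1/3, -1], [0, 1/3, 0]].
P = D⁻¹R = [[-1/2, 5/6, 0], [-1, 1/3, -1], [0, 1/3, 0]] · [[17, 20], [3, 18], [-22, -9]] = [[-6, 5], [6, -5], [1, 6]].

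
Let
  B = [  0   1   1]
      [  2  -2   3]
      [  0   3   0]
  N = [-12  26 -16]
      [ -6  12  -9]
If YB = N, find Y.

Y = [[2, -6, 4], [0, -3, 2]]

Since B sits to the right of Y, Y = NB⁻¹.
B has determinant 6; B⁻¹ = [[-3/2, 1/2, 5/6], [0, 0, 1/3], [1, 0, -1/3]].
Y = NB⁻¹ = [[-12, 26, -16], [-6, 12, -9]] · [[-3/2, 1/2, 5/6], [0, 0, 1/3], [1, 0, -1/3]] = [[2, -6, 4], [0, -3, 2]].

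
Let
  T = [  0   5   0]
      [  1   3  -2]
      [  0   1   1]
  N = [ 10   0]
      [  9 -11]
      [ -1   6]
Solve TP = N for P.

Left-multiplying both sides by T⁻¹ gives P = T⁻¹N.
T has determinant -5; T⁻¹ = [[-1, 1, 2], [1/5, 0, 0], [-1/5, 0, 1]].
P = T⁻¹N = [[-1, 1, 2], [1/5, 0, 0], [-1/5, 0, 1]] · [[10, 0], [9, -11], [-1, 6]] = [[-3, 1], [2, 0], [-3, 6]].

P = [[-3, 1], [2, 0], [-3, 6]]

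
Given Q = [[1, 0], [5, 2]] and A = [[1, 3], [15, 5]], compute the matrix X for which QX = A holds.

Left-multiplying both sides by Q⁻¹ gives X = Q⁻¹A.
Q has determinant 2; Q⁻¹ = [[1, 0], [-5/2, 1/2]].
X = Q⁻¹A = [[1, 0], [-5/2, 1/2]] · [[1, 3], [15, 5]] = [[1, 3], [5, -5]].

X = [[1, 3], [5, -5]]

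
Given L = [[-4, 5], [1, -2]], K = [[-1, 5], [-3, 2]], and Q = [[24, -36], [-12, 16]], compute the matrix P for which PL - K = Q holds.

PL = Q + K = [[23, -31], [-15, 18]].
Right-multiplying both sides by L⁻¹ gives P = (Q + K)L⁻¹.
L has determinant 3; L⁻¹ = [[-2/3, -5/3], [-1/3, -4/3]].
P = (Q + K)L⁻¹ = [[-5, 3], [4, 1]].

P = [[-5, 3], [4, 1]]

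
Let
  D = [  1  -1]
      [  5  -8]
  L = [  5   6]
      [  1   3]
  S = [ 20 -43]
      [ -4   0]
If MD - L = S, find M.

MD = S + L = [[25, -37], [-3, 3]].
Right-multiplying both sides by D⁻¹ gives M = (S + L)D⁻¹.
D has determinant -3; D⁻¹ = [[8/3, -1/3], [5/3, -1/3]].
M = (S + L)D⁻¹ = [[5, 4], [-3, 0]].

M = [[5, 4], [-3, 0]]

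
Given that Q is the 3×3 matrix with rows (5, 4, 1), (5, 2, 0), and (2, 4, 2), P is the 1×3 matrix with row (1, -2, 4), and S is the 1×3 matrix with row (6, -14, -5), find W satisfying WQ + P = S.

W = [[1, 2, -5]]

WQ = S − P = [[5, -12, -9]].
Q is on the right of W, so right-multiply by Q⁻¹: W = (S − P)Q⁻¹.
det Q = -4; the adjugate gives Q⁻¹ = [[-1, 1, 1/2], [5/2, -2, -5/4], [-4, 3, 5/2]].
W = (S − P)Q⁻¹ = [[1, 2, -5]].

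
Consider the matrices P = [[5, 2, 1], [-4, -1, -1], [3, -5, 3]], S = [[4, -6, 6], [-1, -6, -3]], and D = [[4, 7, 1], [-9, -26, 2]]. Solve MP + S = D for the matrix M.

M = [[2, 1, -2], [-1, 3, 3]]

MP = D − S = [[0, 13, -5], [-8, -20, 5]].
P is on the right of M, so right-multiply by P⁻¹: M = (D − S)P⁻¹.
det P = 1, so P⁻¹ = [[-8, -11, -1], [9, 12, 1], [23, 31, 3]].
M = (D − S)P⁻¹ = [[2, 1, -2], [-1, 3, 3]].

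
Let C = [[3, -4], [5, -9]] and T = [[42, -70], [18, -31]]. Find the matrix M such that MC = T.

Since C sits to the right of M, M = TC⁻¹.
C has determinant -7; C⁻¹ = [[9/7, -4/7], [5/7, -3/7]].
M = TC⁻¹ = [[42, -70], [18, -31]] · [[9/7, -4/7], [5/7, -3/7]] = [[4, 6], [1, 3]].

M = [[4, 6], [1, 3]]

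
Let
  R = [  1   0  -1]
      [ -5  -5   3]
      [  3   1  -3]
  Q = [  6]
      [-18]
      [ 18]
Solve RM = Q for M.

Since R multiplies M on the left, M = R⁻¹Q.
R has determinant 2; R⁻¹ = [[6, -1/2, -5/2], [-3, 0, 1], [5, -1/2, -5/2]].
M = R⁻¹Q = [[6, -1/2, -5/2], [-3, 0, 1], [5, -1/2, -5/2]] · [[6], [-18], [18]] = [[0], [0], [-6]].

M = [[0], [0], [-6]]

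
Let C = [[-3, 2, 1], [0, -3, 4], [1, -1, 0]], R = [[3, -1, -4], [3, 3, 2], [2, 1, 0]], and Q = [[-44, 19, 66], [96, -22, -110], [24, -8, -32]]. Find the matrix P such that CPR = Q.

P = [[5, -1, -2], [-3, -1, -2], [4, -2, 3]]

Isolating P: multiply by C⁻¹ from the left and R⁻¹ from the right, so P = C⁻¹QR⁻¹.
det C = -1; the adjugate gives C⁻¹ = [[-4, 1, -11], [-4, 1, -12], [-3, 1, -9]].
det R = 2, so R⁻¹ = [[-1, -2, 5], [2, 4, -9], [-3/2, -5/2, 6]].
C⁻¹Q = [[8, -10, -22], [-16, -2, 10], [12, -7, -20]].
P = (C⁻¹Q)R⁻¹ = [[5, -1, -2], [-3, -1, -2], [4, -2, 3]].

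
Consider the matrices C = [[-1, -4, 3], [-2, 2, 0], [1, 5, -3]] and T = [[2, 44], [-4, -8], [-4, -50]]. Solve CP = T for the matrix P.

C is on the left of P, so left-multiply by C⁻¹: P = C⁻¹T.
C has determinant -6; C⁻¹ = [[1, -1/2, 1], [1, 0, 1], [2, -1/6, 5/3]].
P = C⁻¹T = [[1, -1/2, 1], [1, 0, 1], [2, -1/6, 5/3]] · [[2, 44], [-4, -8], [-4, -50]] = [[0, -2], [-2, -6], [-2, 6]].

P = [[0, -2], [-2, -6], [-2, 6]]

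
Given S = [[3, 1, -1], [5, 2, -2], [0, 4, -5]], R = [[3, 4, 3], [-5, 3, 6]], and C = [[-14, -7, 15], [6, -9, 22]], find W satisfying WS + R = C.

WS = C − R = [[-17, -11, 12], [11, -12, 16]].
Since S sits to the right of W, W = (C − R)S⁻¹.
det S = -1, so S⁻¹ = [[2, -1, 0], [-25, 15, -1], [-20, 12, -1]].
W = (C − R)S⁻¹ = [[1, -4, -1], [2, 1, -4]].

W = [[1, -4, -1], [2, 1, -4]]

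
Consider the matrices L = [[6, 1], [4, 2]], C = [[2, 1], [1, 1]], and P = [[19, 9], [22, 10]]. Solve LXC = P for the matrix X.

X = L⁻¹PC⁻¹ (apply L⁻¹ on the left and C⁻¹ on the right).
det L = 8, so L⁻¹ = [[1/4, -1/8], [-1/2, 3/4]].
det C = 1, so C⁻¹ = [[1, -1], [-1, 2]].
L⁻¹P = [[2, 1], [7, 3]].
X = (L⁻¹P)C⁻¹ = [[1, 0], [4, -1]].

X = [[1, 0], [4, -1]]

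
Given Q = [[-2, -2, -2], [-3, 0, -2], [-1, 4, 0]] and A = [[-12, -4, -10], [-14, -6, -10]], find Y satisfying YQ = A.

Right-multiplying both sides by Q⁻¹ gives Y = AQ⁻¹.
Q has determinant 4; Q⁻¹ = [[2, -2, 1], [1/2, -1/2, 1/2], [-3, 5/2, -3/2]].
Y = AQ⁻¹ = [[-12, -4, -10], [-14, -6, -10]] · [[2, -2, 1], [1/2, -1/2, 1/2], [-3, 5/2, -3/2]] = [[4, 1, 1], [-1, 6, -2]].

Y = [[4, 1, 1], [-1, 6, -2]]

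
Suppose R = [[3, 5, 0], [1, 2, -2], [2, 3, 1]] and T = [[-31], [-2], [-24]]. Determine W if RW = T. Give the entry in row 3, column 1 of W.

R is on the left of W, so left-multiply by R⁻¹: W = R⁻¹T.
R has determinant -1; R⁻¹ = [[-8, 5, 10], [5, -3, -6], [1, -1, -1]].
W = R⁻¹T = [[-8, 5, 10], [5, -3, -6], [1, -1, -1]] · [[-31], [-2], [-24]] = [[-2], [-5], [-5]].

-5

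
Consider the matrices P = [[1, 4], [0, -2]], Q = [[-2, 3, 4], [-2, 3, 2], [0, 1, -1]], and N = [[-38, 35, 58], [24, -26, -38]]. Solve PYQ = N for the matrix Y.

Y = [[-5, 0, -2], [1, 5, -5]]

Left-multiply by P⁻¹ and right-multiply by Q⁻¹: Y = P⁻¹NQ⁻¹.
det P = -2; the adjugate gives P⁻¹ = [[1, 2], [0, -1/2]].
det Q = -4; the adjugate gives Q⁻¹ = [[5/4, -7/4, 3/2], [1/2, -1/2, 1], [1/2, -1/2, 0]].
P⁻¹N = [[10, -17, -18], [-12, 13, 19]].
Y = (P⁻¹N)Q⁻¹ = [[-5, 0, -2], [1, 5, -5]].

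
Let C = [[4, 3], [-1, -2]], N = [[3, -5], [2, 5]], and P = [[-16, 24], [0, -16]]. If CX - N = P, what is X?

X = [[-4, 1], [1, 5]]

CX = P + N = [[-13, 19], [2, -11]].
Left-multiplying both sides by C⁻¹ gives X = C⁻¹(P + N).
det C = -5; the adjugate gives C⁻¹ = [[2/5, 3/5], [-1/5, -4/5]].
X = C⁻¹(P + N) = [[-4, 1], [1, 5]].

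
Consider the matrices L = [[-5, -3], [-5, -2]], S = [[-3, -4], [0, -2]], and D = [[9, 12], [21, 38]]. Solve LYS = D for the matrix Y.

Y = [[3, 3], [-4, -5]]

Y = L⁻¹DS⁻¹ (apply L⁻¹ on the left and S⁻¹ on the right).
det L = -5, so L⁻¹ = [[2/5, -3/5], [-1, 1]].
det S = 6; the adjugate gives S⁻¹ = [[-1/3, 2/3], [0, -1/2]].
L⁻¹D = [[-9, -18], [12, 26]].
Y = (L⁻¹D)S⁻¹ = [[3, 3], [-4, -5]].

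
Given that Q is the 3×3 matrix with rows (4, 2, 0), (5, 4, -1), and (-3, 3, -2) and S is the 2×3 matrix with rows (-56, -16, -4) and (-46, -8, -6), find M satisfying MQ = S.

M = [[-6, -4, 4], [-6, -2, 4]]

Q is on the right of M, so right-multiply by Q⁻¹: M = SQ⁻¹.
Q has determinant 6; Q⁻¹ = [[-5/6, 2/3, -1/3], [13/6, -4/3, 2/3], [9/2, -3, 1]].
M = SQ⁻¹ = [[-56, -16, -4], [-46, -8, -6]] · [[-5/6, 2/3, -1/3], [13/6, -4/3, 2/3], [9/2, -3, 1]] = [[-6, -4, 4], [-6, -2, 4]].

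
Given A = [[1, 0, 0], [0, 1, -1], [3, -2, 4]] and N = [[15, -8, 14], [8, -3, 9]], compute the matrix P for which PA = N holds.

P = [[6, -2, 3], [-1, 3, 3]]

Since A sits to the right of P, P = NA⁻¹.
A has determinant 2; A⁻¹ = [[1, 0, 0], [-3/2, 2, 1/2], [-3/2, 1, 1/2]].
P = NA⁻¹ = [[15, -8, 14], [8, -3, 9]] · [[1, 0, 0], [-3/2, 2, 1/2], [-3/2, 1, 1/2]] = [[6, -2, 3], [-1, 3, 3]].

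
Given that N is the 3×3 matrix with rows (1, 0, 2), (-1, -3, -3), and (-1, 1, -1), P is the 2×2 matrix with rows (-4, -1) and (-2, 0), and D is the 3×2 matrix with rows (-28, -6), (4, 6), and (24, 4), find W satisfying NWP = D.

Isolating W: multiply by N⁻¹ from the left and P⁻¹ from the right, so W = N⁻¹DP⁻¹.
N has determinant -2; N⁻¹ = [[-3, -1, -3], [-1, -1/2, -1/2], [2, 1/2, 3/2]].
det P = -2; the adjugate gives P⁻¹ = [[0, -1/2], [-1, 2]].
N⁻¹D = [[8, 0], [14, 1], [-18, -3]].
W = (N⁻¹D)P⁻¹ = [[0, -4], [-1, -5], [3, 3]].

W = [[0, -4], [-1, -5], [3, 3]]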